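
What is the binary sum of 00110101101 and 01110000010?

Add column by column from the right: bit + bit + carry-in; write the sum mod 2, carry 1 when the sum is 2 or 3.
carry:  11100000000
        00110101101
+       01110000010
-------------------
       010100101111
(the carry out of the leftmost column, 0, becomes the leading bit)
Decimal check:
  00110101101 = 256 + 128 + 32 + 8 + 4 + 1 = 429
  01110000010 = 512 + 256 + 128 + 2 = 898
  429 + 898 = 1327, and 010100101111 = 1024 + 256 + 32 + 8 + 4 + 2 + 1 = 1327 ✓



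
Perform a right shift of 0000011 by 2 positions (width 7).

Original: 0000011 (decimal 3)
Shift right by 2 positions
Drop the 2 low bits; fill with zeros on the left
Result: 0000000 (decimal 0)
Equivalent: 3 >> 2 = 3 ÷ 2^2 = 0



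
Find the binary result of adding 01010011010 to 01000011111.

Add column by column from the right: bit + bit + carry-in; write the sum mod 2, carry 1 when the sum is 2 or 3.
carry:  10000111100
        01010011010
+       01000011111
-------------------
       010010111001
(the carry out of the leftmost column, 0, becomes the leading bit)
Decimal check:
  01010011010 = 512 + 128 + 16 + 8 + 2 = 666
  01000011111 = 512 + 16 + 8 + 4 + 2 + 1 = 543
  666 + 543 = 1209, and 010010111001 = 1024 + 128 + 32 + 16 + 8 + 1 = 1209 ✓



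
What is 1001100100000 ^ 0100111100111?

XOR: 1 when bits differ
  1001100100000
^ 0100111100111
---------------
  1101011000111
Decimal: 4896 ^ 2535 = 6855



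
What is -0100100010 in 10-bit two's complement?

Original: 0100100010
Step 1 - Invert all bits: 1011011101
Step 2 - Add 1: 1011011110
Verification: 0100100010 + 1011011110 = 10000000000; discarding the end carry (carry out of the top bit) leaves the 10-bit value 0000000000, as required for x + (-x)



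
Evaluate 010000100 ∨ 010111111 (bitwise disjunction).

OR: 1 when either bit is 1
  010000100
| 010111111
-----------
  010111111
Decimal: 132 | 191 = 191



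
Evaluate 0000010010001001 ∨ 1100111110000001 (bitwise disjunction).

OR: 1 when either bit is 1
  0000010010001001
| 1100111110000001
------------------
  1100111110001001
Decimal: 1161 | 53121 = 53129



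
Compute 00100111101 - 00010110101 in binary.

Method 1 - Direct subtraction (column by column from the right: bit − bit − borrow-in; if negative, add 2 and borrow 1 from the next column):
borrow: 00100000000
        00100111101
-       00010110101
-------------------
        00010001000

Method 2 - Add two's complement:
Two's complement of 00010110101: invert → 11101001010, add 1 → 11101001011
  00100111101
+ 11101001011
-------------
 100010001000  (end carry out of the top bit = 1)
Discarding the end carry: 00010001000
Decimal check:
  00100111101 = 256 + 32 + 16 + 8 + 4 + 1 = 317
  00010110101 = 128 + 32 + 16 + 4 + 1 = 181
  317 - 181 = 136, and 00010001000 = 128 + 8 = 136 ✓



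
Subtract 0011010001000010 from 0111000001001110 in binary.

Method 1 - Direct subtraction (column by column from the right: bit − bit − borrow-in; if negative, add 2 and borrow 1 from the next column):
borrow: 0111100000000000
        0111000001001110
-       0011010001000010
------------------------
        0011110000001100

Method 2 - Add two's complement:
Two's complement of 0011010001000010: invert → 1100101110111101, add 1 → 1100101110111110
  0111000001001110
+ 1100101110111110
------------------
 10011110000001100  (end carry out of the top bit = 1)
Discarding the end carry: 0011110000001100
Decimal check:
  0111000001001110 = 16384 + 8192 + 4096 + 64 + 8 + 4 + 2 = 28750
  0011010001000010 = 8192 + 4096 + 1024 + 64 + 2 = 13378
  28750 - 13378 = 15372, and 0011110000001100 = 8192 + 4096 + 2048 + 1024 + 8 + 4 = 15372 ✓



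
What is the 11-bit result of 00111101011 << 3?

Original: 00111101011 (decimal 491)
Shift left by 3 positions
Append 3 zeros on the right and drop the 3 high bits that overflow the 11-bit width
Result: 11101011000 (decimal 1880)
Equivalent: 491 << 3 = 491 × 2^3 = 3928, truncated to 11 bits = 1880



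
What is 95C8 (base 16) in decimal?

Expand by place value (powers of 16):
Digit values: C = 12
95C8 = 9 × 16^3 + 5 × 16^2 + 12 × 16^1 + 8 × 16^0
= 9 × 4096 + 5 × 256 + 12 × 16 + 8 × 1
= 36864 + 1280 + 192 + 8
= 38344



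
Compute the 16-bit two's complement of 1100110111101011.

Original (sign bit 1, negative): 1100110111101011
Step 1 - Invert all bits: 0011001000010100
Step 2 - Add 1: 0011001000010101
Verification: 1100110111101011 + 0011001000010101 = 10000000000000000; discarding the end carry (carry out of the top bit) leaves the 16-bit value 0000000000000000, as required for x + (-x)



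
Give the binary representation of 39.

Using repeated division by 2:
39 ÷ 2 = 19 remainder 1
19 ÷ 2 = 9 remainder 1
9 ÷ 2 = 4 remainder 1
4 ÷ 2 = 2 remainder 0
2 ÷ 2 = 1 remainder 0
1 ÷ 2 = 0 remainder 1
Reading remainders bottom to top: 100111



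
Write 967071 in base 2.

Using repeated division by 2:
967071 ÷ 2 = 483535 remainder 1
483535 ÷ 2 = 241767 remainder 1
241767 ÷ 2 = 120883 remainder 1
120883 ÷ 2 = 60441 remainder 1
60441 ÷ 2 = 30220 remainder 1
30220 ÷ 2 = 15110 remainder 0
15110 ÷ 2 = 7555 remainder 0
7555 ÷ 2 = 3777 remainder 1
3777 ÷ 2 = 1888 remainder 1
1888 ÷ 2 = 944 remainder 0
944 ÷ 2 = 472 remainder 0
472 ÷ 2 = 236 remainder 0
236 ÷ 2 = 118 remainder 0
118 ÷ 2 = 59 remainder 0
59 ÷ 2 = 29 remainder 1
29 ÷ 2 = 14 remainder 1
14 ÷ 2 = 7 remainder 0
7 ÷ 2 = 3 remainder 1
3 ÷ 2 = 1 remainder 1
1 ÷ 2 = 0 remainder 1
Reading remainders bottom to top: 11101100000110011111



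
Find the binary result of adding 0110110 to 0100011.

Add column by column from the right: bit + bit + carry-in; write the sum mod 2, carry 1 when the sum is 2 or 3.
carry:  1001100
        0110110
+       0100011
---------------
       01011001
(the carry out of the leftmost column, 0, becomes the leading bit)
Decimal check:
  0110110 = 32 + 16 + 4 + 2 = 54
  0100011 = 32 + 2 + 1 = 35
  54 + 35 = 89, and 01011001 = 64 + 16 + 8 + 1 = 89 ✓



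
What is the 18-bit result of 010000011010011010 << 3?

Original: 010000011010011010 (decimal 67226)
Shift left by 3 positions
Append 3 zeros on the right and drop the 3 high bits that overflow the 18-bit width
Result: 000011010011010000 (decimal 13520)
Equivalent: 67226 << 3 = 67226 × 2^3 = 537808, truncated to 18 bits = 13520



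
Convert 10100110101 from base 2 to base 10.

Sum of powers of 2 for each 1-bit:
2^0 + 2^2 + 2^4 + 2^5 + 2^8 + 2^10
= 1 + 4 + 16 + 32 + 256 + 1024
= 1333



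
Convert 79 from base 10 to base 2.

Using repeated division by 2:
79 ÷ 2 = 39 remainder 1
39 ÷ 2 = 19 remainder 1
19 ÷ 2 = 9 remainder 1
9 ÷ 2 = 4 remainder 1
4 ÷ 2 = 2 remainder 0
2 ÷ 2 = 1 remainder 0
1 ÷ 2 = 0 remainder 1
Reading remainders bottom to top: 1001111



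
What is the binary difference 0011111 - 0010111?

Method 1 - Direct subtraction (column by column from the right: bit − bit − borrow-in; if negative, add 2 and borrow 1 from the next column):
borrow: 0000000
        0011111
-       0010111
---------------
        0001000

Method 2 - Add two's complement:
Two's complement of 0010111: invert → 1101000, add 1 → 1101001
  0011111
+ 1101001
---------
 10001000  (end carry out of the top bit = 1)
Discarding the end carry: 0001000
Decimal check:
  0011111 = 16 + 8 + 4 + 2 + 1 = 31
  0010111 = 16 + 4 + 2 + 1 = 23
  31 - 23 = 8, and 0001000 = 8 ✓



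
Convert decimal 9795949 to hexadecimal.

Using repeated division by 16 (digits 10–15 are A–F):
9795949 ÷ 16 = 612246 remainder 13 (D)
612246 ÷ 16 = 38265 remainder 6
38265 ÷ 16 = 2391 remainder 9
2391 ÷ 16 = 149 remainder 7
149 ÷ 16 = 9 remainder 5
9 ÷ 16 = 0 remainder 9
Reading remainders bottom to top: 95796D



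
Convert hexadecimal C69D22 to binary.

Convert each hex digit to 4 bits:
  C = 1100
  6 = 0110
  9 = 1001
  D = 1101
  2 = 0010
  2 = 0010
Concatenate: 110001101001110100100010



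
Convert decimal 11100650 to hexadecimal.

Using repeated division by 16 (digits 10–15 are A–F):
11100650 ÷ 16 = 693790 remainder 10 (A)
693790 ÷ 16 = 43361 remainder 14 (E)
43361 ÷ 16 = 2710 remainder 1
2710 ÷ 16 = 169 remainder 6
169 ÷ 16 = 10 remainder 9
10 ÷ 16 = 0 remainder 10 (A)
Reading remainders bottom to top: A961EA



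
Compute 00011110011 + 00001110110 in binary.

Add column by column from the right: bit + bit + carry-in; write the sum mod 2, carry 1 when the sum is 2 or 3.
carry:  00111101100
        00011110011
+       00001110110
-------------------
       000101101001
(the carry out of the leftmost column, 0, becomes the leading bit)
Decimal check:
  00011110011 = 128 + 64 + 32 + 16 + 2 + 1 = 243
  00001110110 = 64 + 32 + 16 + 4 + 2 = 118
  243 + 118 = 361, and 000101101001 = 256 + 64 + 32 + 8 + 1 = 361 ✓



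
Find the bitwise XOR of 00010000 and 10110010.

XOR: 1 when bits differ
  00010000
^ 10110010
----------
  10100010
Decimal: 16 ^ 178 = 162



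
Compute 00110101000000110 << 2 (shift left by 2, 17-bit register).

Original: 00110101000000110 (decimal 27142)
Shift left by 2 positions
Append 2 zeros on the right
Result: 11010100000011000 (decimal 108568)
Equivalent: 27142 << 2 = 27142 × 2^2 = 108568



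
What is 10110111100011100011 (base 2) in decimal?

Sum of powers of 2 for each 1-bit:
2^0 + 2^1 + 2^5 + 2^6 + 2^7 + 2^11 + 2^12 + 2^13 + 2^14 + 2^16 + 2^17 + 2^19
= 1 + 2 + 32 + 64 + 128 + 2048 + 4096 + 8192 + 16384 + 65536 + 131072 + 524288
= 751843



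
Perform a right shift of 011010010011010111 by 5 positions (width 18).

Original: 011010010011010111 (decimal 107735)
Shift right by 5 positions
Drop the 5 low bits; fill with zeros on the left
Result: 000000110100100110 (decimal 3366)
Equivalent: 107735 >> 5 = 107735 ÷ 2^5 = 3366



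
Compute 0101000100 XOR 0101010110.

XOR: 1 when bits differ
  0101000100
^ 0101010110
------------
  0000010010
Decimal: 324 ^ 342 = 18



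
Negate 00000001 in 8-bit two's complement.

Original: 00000001
Step 1 - Invert all bits: 11111110
Step 2 - Add 1: 11111111
Verification: 00000001 + 11111111 = 100000000; discarding the end carry (carry out of the top bit) leaves the 8-bit value 00000000, as required for x + (-x)



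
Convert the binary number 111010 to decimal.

Sum of powers of 2 for each 1-bit:
2^1 + 2^3 + 2^4 + 2^5
= 2 + 8 + 16 + 32
= 58



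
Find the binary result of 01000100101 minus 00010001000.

Method 1 - Direct subtraction (column by column from the right: bit − bit − borrow-in; if negative, add 2 and borrow 1 from the next column):
borrow: 01100110000
        01000100101
-       00010001000
-------------------
        00110011101

Method 2 - Add two's complement:
Two's complement of 00010001000: invert → 11101110111, add 1 → 11101111000
  01000100101
+ 11101111000
-------------
 100110011101  (end carry out of the top bit = 1)
Discarding the end carry: 00110011101
Decimal check:
  01000100101 = 512 + 32 + 4 + 1 = 549
  00010001000 = 128 + 8 = 136
  549 - 136 = 413, and 00110011101 = 256 + 128 + 16 + 8 + 4 + 1 = 413 ✓



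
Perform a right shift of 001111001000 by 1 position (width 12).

Original: 001111001000 (decimal 968)
Shift right by 1 position
Drop the 1 low bit; fill with zero on the left
Result: 000111100100 (decimal 484)
Equivalent: 968 >> 1 = 968 ÷ 2^1 = 484



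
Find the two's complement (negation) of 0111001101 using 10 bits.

Original: 0111001101
Step 1 - Invert all bits: 1000110010
Step 2 - Add 1: 1000110011
Verification: 0111001101 + 1000110011 = 10000000000; discarding the end carry (carry out of the top bit) leaves the 10-bit value 0000000000, as required for x + (-x)



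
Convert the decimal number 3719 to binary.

Using repeated division by 2:
3719 ÷ 2 = 1859 remainder 1
1859 ÷ 2 = 929 remainder 1
929 ÷ 2 = 464 remainder 1
464 ÷ 2 = 232 remainder 0
232 ÷ 2 = 116 remainder 0
116 ÷ 2 = 58 remainder 0
58 ÷ 2 = 29 remainder 0
29 ÷ 2 = 14 remainder 1
14 ÷ 2 = 7 remainder 0
7 ÷ 2 = 3 remainder 1
3 ÷ 2 = 1 remainder 1
1 ÷ 2 = 0 remainder 1
Reading remainders bottom to top: 111010000111



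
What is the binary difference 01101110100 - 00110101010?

Method 1 - Direct subtraction (column by column from the right: bit − bit − borrow-in; if negative, add 2 and borrow 1 from the next column):
borrow: 01100010100
        01101110100
-       00110101010
-------------------
        00111001010

Method 2 - Add two's complement:
Two's complement of 00110101010: invert → 11001010101, add 1 → 11001010110
  01101110100
+ 11001010110
-------------
 100111001010  (end carry out of the top bit = 1)
Discarding the end carry: 00111001010
Decimal check:
  01101110100 = 512 + 256 + 64 + 32 + 16 + 4 = 884
  00110101010 = 256 + 128 + 32 + 8 + 2 = 426
  884 - 426 = 458, and 00111001010 = 256 + 128 + 64 + 8 + 2 = 458 ✓



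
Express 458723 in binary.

Using repeated division by 2:
458723 ÷ 2 = 229361 remainder 1
229361 ÷ 2 = 114680 remainder 1
114680 ÷ 2 = 57340 remainder 0
57340 ÷ 2 = 28670 remainder 0
28670 ÷ 2 = 14335 remainder 0
14335 ÷ 2 = 7167 remainder 1
7167 ÷ 2 = 3583 remainder 1
3583 ÷ 2 = 1791 remainder 1
1791 ÷ 2 = 895 remainder 1
895 ÷ 2 = 447 remainder 1
447 ÷ 2 = 223 remainder 1
223 ÷ 2 = 111 remainder 1
111 ÷ 2 = 55 remainder 1
55 ÷ 2 = 27 remainder 1
27 ÷ 2 = 13 remainder 1
13 ÷ 2 = 6 remainder 1
6 ÷ 2 = 3 remainder 0
3 ÷ 2 = 1 remainder 1
1 ÷ 2 = 0 remainder 1
Reading remainders bottom to top: 1101111111111100011



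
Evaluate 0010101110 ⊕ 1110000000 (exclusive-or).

XOR: 1 when bits differ
  0010101110
^ 1110000000
------------
  1100101110
Decimal: 174 ^ 896 = 814



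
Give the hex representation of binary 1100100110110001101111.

Group into 4-bit nibbles from right:
  0011 = 3
  0010 = 2
  0110 = 6
  1100 = C
  0110 = 6
  1111 = F
Result: 326C6F



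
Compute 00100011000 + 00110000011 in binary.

Add column by column from the right: bit + bit + carry-in; write the sum mod 2, carry 1 when the sum is 2 or 3.
carry:  01000000000
        00100011000
+       00110000011
-------------------
       001010011011
(the carry out of the leftmost column, 0, becomes the leading bit)
Decimal check:
  00100011000 = 256 + 16 + 8 = 280
  00110000011 = 256 + 128 + 2 + 1 = 387
  280 + 387 = 667, and 001010011011 = 512 + 128 + 16 + 8 + 2 + 1 = 667 ✓



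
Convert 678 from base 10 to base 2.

Using repeated division by 2:
678 ÷ 2 = 339 remainder 0
339 ÷ 2 = 169 remainder 1
169 ÷ 2 = 84 remainder 1
84 ÷ 2 = 42 remainder 0
42 ÷ 2 = 21 remainder 0
21 ÷ 2 = 10 remainder 1
10 ÷ 2 = 5 remainder 0
5 ÷ 2 = 2 remainder 1
2 ÷ 2 = 1 remainder 0
1 ÷ 2 = 0 remainder 1
Reading remainders bottom to top: 1010100110



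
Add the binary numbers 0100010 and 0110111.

Add column by column from the right: bit + bit + carry-in; write the sum mod 2, carry 1 when the sum is 2 or 3.
carry:  1001100
        0100010
+       0110111
---------------
       01011001
(the carry out of the leftmost column, 0, becomes the leading bit)
Decimal check:
  0100010 = 32 + 2 = 34
  0110111 = 32 + 16 + 4 + 2 + 1 = 55
  34 + 55 = 89, and 01011001 = 64 + 16 + 8 + 1 = 89 ✓



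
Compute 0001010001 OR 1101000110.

OR: 1 when either bit is 1
  0001010001
| 1101000110
------------
  1101010111
Decimal: 81 | 838 = 855



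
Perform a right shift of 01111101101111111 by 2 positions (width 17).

Original: 01111101101111111 (decimal 64383)
Shift right by 2 positions
Drop the 2 low bits; fill with zeros on the left
Result: 00011111011011111 (decimal 16095)
Equivalent: 64383 >> 2 = 64383 ÷ 2^2 = 16095



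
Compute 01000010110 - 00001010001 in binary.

Method 1 - Direct subtraction (column by column from the right: bit − bit − borrow-in; if negative, add 2 and borrow 1 from the next column):
borrow: 01110000010
        01000010110
-       00001010001
-------------------
        00111000101

Method 2 - Add two's complement:
Two's complement of 00001010001: invert → 11110101110, add 1 → 11110101111
  01000010110
+ 11110101111
-------------
 100111000101  (end carry out of the top bit = 1)
Discarding the end carry: 00111000101
Decimal check:
  01000010110 = 512 + 16 + 4 + 2 = 534
  00001010001 = 64 + 16 + 1 = 81
  534 - 81 = 453, and 00111000101 = 256 + 128 + 64 + 4 + 1 = 453 ✓



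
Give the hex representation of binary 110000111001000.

Group into 4-bit nibbles from right:
  0110 = 6
  0001 = 1
  1100 = C
  1000 = 8
Result: 61C8



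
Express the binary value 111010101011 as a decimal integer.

Sum of powers of 2 for each 1-bit:
2^0 + 2^1 + 2^3 + 2^5 + 2^7 + 2^9 + 2^10 + 2^11
= 1 + 2 + 8 + 32 + 128 + 512 + 1024 + 2048
= 3755



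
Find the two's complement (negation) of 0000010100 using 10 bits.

Original: 0000010100
Step 1 - Invert all bits: 1111101011
Step 2 - Add 1: 1111101100
Verification: 0000010100 + 1111101100 = 10000000000; discarding the end carry (carry out of the top bit) leaves the 10-bit value 0000000000, as required for x + (-x)



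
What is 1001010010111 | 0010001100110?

OR: 1 when either bit is 1
  1001010010111
| 0010001100110
---------------
  1011011110111
Decimal: 4759 | 1126 = 5879



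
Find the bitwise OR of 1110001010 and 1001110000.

OR: 1 when either bit is 1
  1110001010
| 1001110000
------------
  1111111010
Decimal: 906 | 624 = 1018



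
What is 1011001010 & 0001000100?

AND: 1 only when both bits are 1
  1011001010
& 0001000100
------------
  0001000000
Decimal: 714 & 68 = 64



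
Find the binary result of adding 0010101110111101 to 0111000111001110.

Add column by column from the right: bit + bit + carry-in; write the sum mod 2, carry 1 when the sum is 2 or 3.
carry:  1100011111111000
        0010101110111101
+       0111000111001110
------------------------
       01001110110001011
(the carry out of the leftmost column, 0, becomes the leading bit)
Decimal check:
  0010101110111101 = 8192 + 2048 + 512 + 256 + 128 + 32 + 16 + 8 + 4 + 1 = 11197
  0111000111001110 = 16384 + 8192 + 4096 + 256 + 128 + 64 + 8 + 4 + 2 = 29134
  11197 + 29134 = 40331, and 01001110110001011 = 32768 + 4096 + 2048 + 1024 + 256 + 128 + 8 + 2 + 1 = 40331 ✓



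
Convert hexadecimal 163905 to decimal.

Expand by place value (powers of 16):
163905 = 1 × 16^5 + 6 × 16^4 + 3 × 16^3 + 9 × 16^2 + 0 × 16^1 + 5 × 16^0
= 1 × 1048576 + 6 × 65536 + 3 × 4096 + 9 × 256 + 0 × 16 + 5 × 1
= 1048576 + 393216 + 12288 + 2304 + 0 + 5
= 1456389



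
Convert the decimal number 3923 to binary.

Using repeated division by 2:
3923 ÷ 2 = 1961 remainder 1
1961 ÷ 2 = 980 remainder 1
980 ÷ 2 = 490 remainder 0
490 ÷ 2 = 245 remainder 0
245 ÷ 2 = 122 remainder 1
122 ÷ 2 = 61 remainder 0
61 ÷ 2 = 30 remainder 1
30 ÷ 2 = 15 remainder 0
15 ÷ 2 = 7 remainder 1
7 ÷ 2 = 3 remainder 1
3 ÷ 2 = 1 remainder 1
1 ÷ 2 = 0 remainder 1
Reading remainders bottom to top: 111101010011



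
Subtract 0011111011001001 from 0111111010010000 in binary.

Method 1 - Direct subtraction (column by column from the right: bit − bit − borrow-in; if negative, add 2 and borrow 1 from the next column):
borrow: 0111111110011110
        0111111010010000
-       0011111011001001
------------------------
        0011111111000111

Method 2 - Add two's complement:
Two's complement of 0011111011001001: invert → 1100000100110110, add 1 → 1100000100110111
  0111111010010000
+ 1100000100110111
------------------
 10011111111000111  (end carry out of the top bit = 1)
Discarding the end carry: 0011111111000111
Decimal check:
  0111111010010000 = 16384 + 8192 + 4096 + 2048 + 1024 + 512 + 128 + 16 = 32400
  0011111011001001 = 8192 + 4096 + 2048 + 1024 + 512 + 128 + 64 + 8 + 1 = 16073
  32400 - 16073 = 16327, and 0011111111000111 = 8192 + 4096 + 2048 + 1024 + 512 + 256 + 128 + 64 + 4 + 2 + 1 = 16327 ✓



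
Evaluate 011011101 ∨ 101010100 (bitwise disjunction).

OR: 1 when either bit is 1
  011011101
| 101010100
-----------
  111011101
Decimal: 221 | 340 = 477



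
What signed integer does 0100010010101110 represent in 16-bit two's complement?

Binary: 0100010010101110
Sign bit: 0 (non-negative)
Read directly as an unsigned value:
0100010010101110 = 16384 + 1024 + 128 + 32 + 8 + 4 + 2 = 17582
Value: 17582



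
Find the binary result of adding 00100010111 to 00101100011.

Add column by column from the right: bit + bit + carry-in; write the sum mod 2, carry 1 when the sum is 2 or 3.
carry:  01000001110
        00100010111
+       00101100011
-------------------
       001001111010
(the carry out of the leftmost column, 0, becomes the leading bit)
Decimal check:
  00100010111 = 256 + 16 + 4 + 2 + 1 = 279
  00101100011 = 256 + 64 + 32 + 2 + 1 = 355
  279 + 355 = 634, and 001001111010 = 512 + 64 + 32 + 16 + 8 + 2 = 634 ✓



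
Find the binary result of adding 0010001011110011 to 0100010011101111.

Add column by column from the right: bit + bit + carry-in; write the sum mod 2, carry 1 when the sum is 2 or 3.
carry:  0000000111111110
        0010001011110011
+       0100010011101111
------------------------
       00110011111100010
(the carry out of the leftmost column, 0, becomes the leading bit)
Decimal check:
  0010001011110011 = 8192 + 512 + 128 + 64 + 32 + 16 + 2 + 1 = 8947
  0100010011101111 = 16384 + 1024 + 128 + 64 + 32 + 8 + 4 + 2 + 1 = 17647
  8947 + 17647 = 26594, and 00110011111100010 = 16384 + 8192 + 1024 + 512 + 256 + 128 + 64 + 32 + 2 = 26594 ✓



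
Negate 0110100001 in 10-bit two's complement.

Original: 0110100001
Step 1 - Invert all bits: 1001011110
Step 2 - Add 1: 1001011111
Verification: 0110100001 + 1001011111 = 10000000000; discarding the end carry (carry out of the top bit) leaves the 10-bit value 0000000000, as required for x + (-x)



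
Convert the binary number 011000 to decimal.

Sum of powers of 2 for each 1-bit:
2^3 + 2^4
= 8 + 16
= 24



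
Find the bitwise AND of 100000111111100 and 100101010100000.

AND: 1 only when both bits are 1
  100000111111100
& 100101010100000
-----------------
  100000010100000
Decimal: 16892 & 19104 = 16544



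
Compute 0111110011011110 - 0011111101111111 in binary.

Method 1 - Direct subtraction (column by column from the right: bit − bit − borrow-in; if negative, add 2 and borrow 1 from the next column):
borrow: 0111111011111110
        0111110011011110
-       0011111101111111
------------------------
        0011110101011111

Method 2 - Add two's complement:
Two's complement of 0011111101111111: invert → 1100000010000000, add 1 → 1100000010000001
  0111110011011110
+ 1100000010000001
------------------
 10011110101011111  (end carry out of the top bit = 1)
Discarding the end carry: 0011110101011111
Decimal check:
  0111110011011110 = 16384 + 8192 + 4096 + 2048 + 1024 + 128 + 64 + 16 + 8 + 4 + 2 = 31966
  0011111101111111 = 8192 + 4096 + 2048 + 1024 + 512 + 256 + 64 + 32 + 16 + 8 + 4 + 2 + 1 = 16255
  31966 - 16255 = 15711, and 0011110101011111 = 8192 + 4096 + 2048 + 1024 + 256 + 64 + 16 + 8 + 4 + 2 + 1 = 15711 ✓



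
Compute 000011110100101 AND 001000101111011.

AND: 1 only when both bits are 1
  000011110100101
& 001000101111011
-----------------
  000000100100001
Decimal: 1957 & 4475 = 289



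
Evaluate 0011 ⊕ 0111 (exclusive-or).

XOR: 1 when bits differ
  0011
^ 0111
------
  0100
Decimal: 3 ^ 7 = 4



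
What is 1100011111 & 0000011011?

AND: 1 only when both bits are 1
  1100011111
& 0000011011
------------
  0000011011
Decimal: 799 & 27 = 27



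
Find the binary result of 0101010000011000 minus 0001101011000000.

Method 1 - Direct subtraction (column by column from the right: bit − bit − borrow-in; if negative, add 2 and borrow 1 from the next column):
borrow: 0111011110000000
        0101010000011000
-       0001101011000000
------------------------
        0011100101011000

Method 2 - Add two's complement:
Two's complement of 0001101011000000: invert → 1110010100111111, add 1 → 1110010101000000
  0101010000011000
+ 1110010101000000
------------------
 10011100101011000  (end carry out of the top bit = 1)
Discarding the end carry: 0011100101011000
Decimal check:
  0101010000011000 = 16384 + 4096 + 1024 + 16 + 8 = 21528
  0001101011000000 = 4096 + 2048 + 512 + 128 + 64 = 6848
  21528 - 6848 = 14680, and 0011100101011000 = 8192 + 4096 + 2048 + 256 + 64 + 16 + 8 = 14680 ✓



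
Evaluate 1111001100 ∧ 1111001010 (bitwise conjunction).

AND: 1 only when both bits are 1
  1111001100
& 1111001010
------------
  1111001000
Decimal: 972 & 970 = 968



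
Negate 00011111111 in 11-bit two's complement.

Original: 00011111111
Step 1 - Invert all bits: 11100000000
Step 2 - Add 1: 11100000001
Verification: 00011111111 + 11100000001 = 100000000000; discarding the end carry (carry out of the top bit) leaves the 11-bit value 00000000000, as required for x + (-x)



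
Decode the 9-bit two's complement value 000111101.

Binary: 000111101
Sign bit: 0 (non-negative)
Read directly as an unsigned value:
000111101 = 32 + 16 + 8 + 4 + 1 = 61
Value: 61



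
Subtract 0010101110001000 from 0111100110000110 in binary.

Method 1 - Direct subtraction (column by column from the right: bit − bit − borrow-in; if negative, add 2 and borrow 1 from the next column):
borrow: 0001111111110000
        0111100110000110
-       0010101110001000
------------------------
        0100110111111110

Method 2 - Add two's complement:
Two's complement of 0010101110001000: invert → 1101010001110111, add 1 → 1101010001111000
  0111100110000110
+ 1101010001111000
------------------
 10100110111111110  (end carry out of the top bit = 1)
Discarding the end carry: 0100110111111110
Decimal check:
  0111100110000110 = 16384 + 8192 + 4096 + 2048 + 256 + 128 + 4 + 2 = 31110
  0010101110001000 = 8192 + 2048 + 512 + 256 + 128 + 8 = 11144
  31110 - 11144 = 19966, and 0100110111111110 = 16384 + 2048 + 1024 + 256 + 128 + 64 + 32 + 16 + 8 + 4 + 2 = 19966 ✓



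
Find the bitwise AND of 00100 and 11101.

AND: 1 only when both bits are 1
  00100
& 11101
-------
  00100
Decimal: 4 & 29 = 4



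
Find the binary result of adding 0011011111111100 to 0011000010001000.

Add column by column from the right: bit + bit + carry-in; write the sum mod 2, carry 1 when the sum is 2 or 3.
carry:  0110111111110000
        0011011111111100
+       0011000010001000
------------------------
       00110100010000100
(the carry out of the leftmost column, 0, becomes the leading bit)
Decimal check:
  0011011111111100 = 8192 + 4096 + 1024 + 512 + 256 + 128 + 64 + 32 + 16 + 8 + 4 = 14332
  0011000010001000 = 8192 + 4096 + 128 + 8 = 12424
  14332 + 12424 = 26756, and 00110100010000100 = 16384 + 8192 + 2048 + 128 + 4 = 26756 ✓



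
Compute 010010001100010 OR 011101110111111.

OR: 1 when either bit is 1
  010010001100010
| 011101110111111
-----------------
  011111111111111
Decimal: 9314 | 15295 = 16383



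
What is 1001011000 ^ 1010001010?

XOR: 1 when bits differ
  1001011000
^ 1010001010
------------
  0011010010
Decimal: 600 ^ 650 = 210



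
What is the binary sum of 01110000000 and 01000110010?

Add column by column from the right: bit + bit + carry-in; write the sum mod 2, carry 1 when the sum is 2 or 3.
carry:  10000000000
        01110000000
+       01000110010
-------------------
       010110110010
(the carry out of the leftmost column, 0, becomes the leading bit)
Decimal check:
  01110000000 = 512 + 256 + 128 = 896
  01000110010 = 512 + 32 + 16 + 2 = 562
  896 + 562 = 1458, and 010110110010 = 1024 + 256 + 128 + 32 + 16 + 2 = 1458 ✓



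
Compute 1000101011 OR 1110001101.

OR: 1 when either bit is 1
  1000101011
| 1110001101
------------
  1110101111
Decimal: 555 | 909 = 943



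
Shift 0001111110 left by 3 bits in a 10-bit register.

Original: 0001111110 (decimal 126)
Shift left by 3 positions
Append 3 zeros on the right
Result: 1111110000 (decimal 1008)
Equivalent: 126 << 3 = 126 × 2^3 = 1008



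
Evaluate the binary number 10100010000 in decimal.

Sum of powers of 2 for each 1-bit:
2^4 + 2^8 + 2^10
= 16 + 256 + 1024
= 1296



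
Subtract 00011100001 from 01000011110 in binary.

Method 1 - Direct subtraction (column by column from the right: bit − bit − borrow-in; if negative, add 2 and borrow 1 from the next column):
borrow: 01111000010
        01000011110
-       00011100001
-------------------
        00100111101

Method 2 - Add two's complement:
Two's complement of 00011100001: invert → 11100011110, add 1 → 11100011111
  01000011110
+ 11100011111
-------------
 100100111101  (end carry out of the top bit = 1)
Discarding the end carry: 00100111101
Decimal check:
  01000011110 = 512 + 16 + 8 + 4 + 2 = 542
  00011100001 = 128 + 64 + 32 + 1 = 225
  542 - 225 = 317, and 00100111101 = 256 + 32 + 16 + 8 + 4 + 1 = 317 ✓



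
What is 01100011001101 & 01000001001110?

AND: 1 only when both bits are 1
  01100011001101
& 01000001001110
----------------
  01000001001100
Decimal: 6349 & 4174 = 4172



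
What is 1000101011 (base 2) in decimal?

Sum of powers of 2 for each 1-bit:
2^0 + 2^1 + 2^3 + 2^5 + 2^9
= 1 + 2 + 8 + 32 + 512
= 555



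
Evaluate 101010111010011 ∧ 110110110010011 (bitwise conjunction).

AND: 1 only when both bits are 1
  101010111010011
& 110110110010011
-----------------
  100010110010011
Decimal: 21971 & 28051 = 17811



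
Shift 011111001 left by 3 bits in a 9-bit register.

Original: 011111001 (decimal 249)
Shift left by 3 positions
Append 3 zeros on the right and drop the 3 high bits that overflow the 9-bit width
Result: 111001000 (decimal 456)
Equivalent: 249 << 3 = 249 × 2^3 = 1992, truncated to 9 bits = 456



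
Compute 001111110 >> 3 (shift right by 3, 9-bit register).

Original: 001111110 (decimal 126)
Shift right by 3 positions
Drop the 3 low bits; fill with zeros on the left
Result: 000001111 (decimal 15)
Equivalent: 126 >> 3 = 126 ÷ 2^3 = 15



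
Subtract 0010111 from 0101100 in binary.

Method 1 - Direct subtraction (column by column from the right: bit − bit − borrow-in; if negative, add 2 and borrow 1 from the next column):
borrow: 0101110
        0101100
-       0010111
---------------
        0010101

Method 2 - Add two's complement:
Two's complement of 0010111: invert → 1101000, add 1 → 1101001
  0101100
+ 1101001
---------
 10010101  (end carry out of the top bit = 1)
Discarding the end carry: 0010101
Decimal check:
  0101100 = 32 + 8 + 4 = 44
  0010111 = 16 + 4 + 2 + 1 = 23
  44 - 23 = 21, and 0010101 = 16 + 4 + 1 = 21 ✓



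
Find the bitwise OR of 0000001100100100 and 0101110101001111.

OR: 1 when either bit is 1
  0000001100100100
| 0101110101001111
------------------
  0101111101101111
Decimal: 804 | 23887 = 24431



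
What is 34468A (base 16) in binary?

Convert each hex digit to 4 bits:
  3 = 0011
  4 = 0100
  4 = 0100
  6 = 0110
  8 = 1000
  A = 1010
Concatenate: 001101000100011010001010



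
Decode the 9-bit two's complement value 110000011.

Binary: 110000011
Sign bit: 1 (negative)
Invert: 001111100
Add 1:  001111101
Magnitude: 001111101 = 64 + 32 + 16 + 8 + 4 + 1 = 125
Value: -125



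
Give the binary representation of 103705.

Using repeated division by 2:
103705 ÷ 2 = 51852 remainder 1
51852 ÷ 2 = 25926 remainder 0
25926 ÷ 2 = 12963 remainder 0
12963 ÷ 2 = 6481 remainder 1
6481 ÷ 2 = 3240 remainder 1
3240 ÷ 2 = 1620 remainder 0
1620 ÷ 2 = 810 remainder 0
810 ÷ 2 = 405 remainder 0
405 ÷ 2 = 202 remainder 1
202 ÷ 2 = 101 remainder 0
101 ÷ 2 = 50 remainder 1
50 ÷ 2 = 25 remainder 0
25 ÷ 2 = 12 remainder 1
12 ÷ 2 = 6 remainder 0
6 ÷ 2 = 3 remainder 0
3 ÷ 2 = 1 remainder 1
1 ÷ 2 = 0 remainder 1
Reading remainders bottom to top: 11001010100011001



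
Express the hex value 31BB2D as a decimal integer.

Expand by place value (powers of 16):
Digit values: B = 11, D = 13
31BB2D = 3 × 16^5 + 1 × 16^4 + 11 × 16^3 + 11 × 16^2 + 2 × 16^1 + 13 × 16^0
= 3 × 1048576 + 1 × 65536 + 11 × 4096 + 11 × 256 + 2 × 16 + 13 × 1
= 3145728 + 65536 + 45056 + 2816 + 32 + 13
= 3259181



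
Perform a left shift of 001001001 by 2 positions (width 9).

Original: 001001001 (decimal 73)
Shift left by 2 positions
Append 2 zeros on the right
Result: 100100100 (decimal 292)
Equivalent: 73 << 2 = 73 × 2^2 = 292



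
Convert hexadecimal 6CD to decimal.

Expand by place value (powers of 16):
Digit values: C = 12, D = 13
6CD = 6 × 16^2 + 12 × 16^1 + 13 × 16^0
= 6 × 256 + 12 × 16 + 13 × 1
= 1536 + 192 + 13
= 1741



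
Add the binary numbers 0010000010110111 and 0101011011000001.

Add column by column from the right: bit + bit + carry-in; write the sum mod 2, carry 1 when the sum is 2 or 3.
carry:  0000000100001110
        0010000010110111
+       0101011011000001
------------------------
       00111011101111000
(the carry out of the leftmost column, 0, becomes the leading bit)
Decimal check:
  0010000010110111 = 8192 + 128 + 32 + 16 + 4 + 2 + 1 = 8375
  0101011011000001 = 16384 + 4096 + 1024 + 512 + 128 + 64 + 1 = 22209
  8375 + 22209 = 30584, and 00111011101111000 = 16384 + 8192 + 4096 + 1024 + 512 + 256 + 64 + 32 + 16 + 8 = 30584 ✓



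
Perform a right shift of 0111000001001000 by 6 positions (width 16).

Original: 0111000001001000 (decimal 28744)
Shift right by 6 positions
Drop the 6 low bits; fill with zeros on the left
Result: 0000000111000001 (decimal 449)
Equivalent: 28744 >> 6 = 28744 ÷ 2^6 = 449



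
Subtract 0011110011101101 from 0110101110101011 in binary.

Method 1 - Direct subtraction (column by column from the right: bit − bit − borrow-in; if negative, add 2 and borrow 1 from the next column):
borrow: 0111100111111000
        0110101110101011
-       0011110011101101
------------------------
        0010111010111110

Method 2 - Add two's complement:
Two's complement of 0011110011101101: invert → 1100001100010010, add 1 → 1100001100010011
  0110101110101011
+ 1100001100010011
------------------
 10010111010111110  (end carry out of the top bit = 1)
Discarding the end carry: 0010111010111110
Decimal check:
  0110101110101011 = 16384 + 8192 + 2048 + 512 + 256 + 128 + 32 + 8 + 2 + 1 = 27563
  0011110011101101 = 8192 + 4096 + 2048 + 1024 + 128 + 64 + 32 + 8 + 4 + 1 = 15597
  27563 - 15597 = 11966, and 0010111010111110 = 8192 + 2048 + 1024 + 512 + 128 + 32 + 16 + 8 + 4 + 2 = 11966 ✓



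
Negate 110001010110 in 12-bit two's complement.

Original (sign bit 1, negative): 110001010110
Step 1 - Invert all bits: 001110101001
Step 2 - Add 1: 001110101010
Verification: 110001010110 + 001110101010 = 1000000000000; discarding the end carry (carry out of the top bit) leaves the 12-bit value 000000000000, as required for x + (-x)



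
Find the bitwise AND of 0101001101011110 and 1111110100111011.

AND: 1 only when both bits are 1
  0101001101011110
& 1111110100111011
------------------
  0101000100011010
Decimal: 21342 & 64827 = 20762



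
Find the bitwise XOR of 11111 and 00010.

XOR: 1 when bits differ
  11111
^ 00010
-------
  11101
Decimal: 31 ^ 2 = 29



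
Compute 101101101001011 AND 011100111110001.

AND: 1 only when both bits are 1
  101101101001011
& 011100111110001
-----------------
  001100101000001
Decimal: 23371 & 14833 = 6465



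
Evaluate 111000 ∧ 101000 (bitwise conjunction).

AND: 1 only when both bits are 1
  111000
& 101000
--------
  101000
Decimal: 56 & 40 = 40



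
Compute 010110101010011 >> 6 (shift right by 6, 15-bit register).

Original: 010110101010011 (decimal 11603)
Shift right by 6 positions
Drop the 6 low bits; fill with zeros on the left
Result: 000000010110101 (decimal 181)
Equivalent: 11603 >> 6 = 11603 ÷ 2^6 = 181



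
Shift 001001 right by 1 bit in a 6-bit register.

Original: 001001 (decimal 9)
Shift right by 1 position
Drop the 1 low bit; fill with zero on the left
Result: 000100 (decimal 4)
Equivalent: 9 >> 1 = 9 ÷ 2^1 = 4



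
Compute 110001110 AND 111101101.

AND: 1 only when both bits are 1
  110001110
& 111101101
-----------
  110001100
Decimal: 398 & 493 = 396



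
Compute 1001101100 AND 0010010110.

AND: 1 only when both bits are 1
  1001101100
& 0010010110
------------
  0000000100
Decimal: 620 & 150 = 4



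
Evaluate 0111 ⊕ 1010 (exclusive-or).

XOR: 1 when bits differ
  0111
^ 1010
------
  1101
Decimal: 7 ^ 10 = 13



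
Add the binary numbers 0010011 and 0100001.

Add column by column from the right: bit + bit + carry-in; write the sum mod 2, carry 1 when the sum is 2 or 3.
carry:  0000110
        0010011
+       0100001
---------------
       00110100
(the carry out of the leftmost column, 0, becomes the leading bit)
Decimal check:
  0010011 = 16 + 2 + 1 = 19
  0100001 = 32 + 1 = 33
  19 + 33 = 52, and 00110100 = 32 + 16 + 4 = 52 ✓



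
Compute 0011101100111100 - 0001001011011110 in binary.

Method 1 - Direct subtraction (column by column from the right: bit − bit − borrow-in; if negative, add 2 and borrow 1 from the next column):
borrow: 0000000110111100
        0011101100111100
-       0001001011011110
------------------------
        0010100001011110

Method 2 - Add two's complement:
Two's complement of 0001001011011110: invert → 1110110100100001, add 1 → 1110110100100010
  0011101100111100
+ 1110110100100010
------------------
 10010100001011110  (end carry out of the top bit = 1)
Discarding the end carry: 0010100001011110
Decimal check:
  0011101100111100 = 8192 + 4096 + 2048 + 512 + 256 + 32 + 16 + 8 + 4 = 15164
  0001001011011110 = 4096 + 512 + 128 + 64 + 16 + 8 + 4 + 2 = 4830
  15164 - 4830 = 10334, and 0010100001011110 = 8192 + 2048 + 64 + 16 + 8 + 4 + 2 = 10334 ✓



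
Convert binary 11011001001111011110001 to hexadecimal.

Group into 4-bit nibbles from right:
  0110 = 6
  1100 = C
  1001 = 9
  1110 = E
  1111 = F
  0001 = 1
Result: 6C9EF1



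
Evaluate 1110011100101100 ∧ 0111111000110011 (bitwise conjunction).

AND: 1 only when both bits are 1
  1110011100101100
& 0111111000110011
------------------
  0110011000100000
Decimal: 59180 & 32307 = 26144



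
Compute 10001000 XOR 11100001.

XOR: 1 when bits differ
  10001000
^ 11100001
----------
  01101001
Decimal: 136 ^ 225 = 105



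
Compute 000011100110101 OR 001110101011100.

OR: 1 when either bit is 1
  000011100110101
| 001110101011100
-----------------
  001111101111101
Decimal: 1845 | 7516 = 8061



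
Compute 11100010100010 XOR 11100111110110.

XOR: 1 when bits differ
  11100010100010
^ 11100111110110
----------------
  00000101010100
Decimal: 14498 ^ 14838 = 340



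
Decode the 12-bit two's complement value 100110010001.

Binary: 100110010001
Sign bit: 1 (negative)
Invert: 011001101110
Add 1:  011001101111
Magnitude: 011001101111 = 1024 + 512 + 64 + 32 + 8 + 4 + 2 + 1 = 1647
Value: -1647



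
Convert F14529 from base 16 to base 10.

Expand by place value (powers of 16):
Digit values: F = 15
F14529 = 15 × 16^5 + 1 × 16^4 + 4 × 16^3 + 5 × 16^2 + 2 × 16^1 + 9 × 16^0
= 15 × 1048576 + 1 × 65536 + 4 × 4096 + 5 × 256 + 2 × 16 + 9 × 1
= 15728640 + 65536 + 16384 + 1280 + 32 + 9
= 15811881



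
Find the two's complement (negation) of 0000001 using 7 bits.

Original: 0000001
Step 1 - Invert all bits: 1111110
Step 2 - Add 1: 1111111
Verification: 0000001 + 1111111 = 10000000; discarding the end carry (carry out of the top bit) leaves the 7-bit value 0000000, as required for x + (-x)



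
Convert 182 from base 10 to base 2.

Using repeated division by 2:
182 ÷ 2 = 91 remainder 0
91 ÷ 2 = 45 remainder 1
45 ÷ 2 = 22 remainder 1
22 ÷ 2 = 11 remainder 0
11 ÷ 2 = 5 remainder 1
5 ÷ 2 = 2 remainder 1
2 ÷ 2 = 1 remainder 0
1 ÷ 2 = 0 remainder 1
Reading remainders bottom to top: 10110110



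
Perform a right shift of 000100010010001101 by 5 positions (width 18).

Original: 000100010010001101 (decimal 17549)
Shift right by 5 positions
Drop the 5 low bits; fill with zeros on the left
Result: 000000001000100100 (decimal 548)
Equivalent: 17549 >> 5 = 17549 ÷ 2^5 = 548



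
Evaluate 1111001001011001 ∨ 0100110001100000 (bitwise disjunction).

OR: 1 when either bit is 1
  1111001001011001
| 0100110001100000
------------------
  1111111001111001
Decimal: 62041 | 19552 = 65145

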